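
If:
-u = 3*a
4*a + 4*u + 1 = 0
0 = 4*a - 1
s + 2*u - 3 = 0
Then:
No Solution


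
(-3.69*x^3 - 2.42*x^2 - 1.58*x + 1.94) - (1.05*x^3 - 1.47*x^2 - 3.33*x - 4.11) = -4.74*x^3 - 0.95*x^2 + 1.75*x + 6.05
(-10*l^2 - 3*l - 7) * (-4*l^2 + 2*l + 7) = 40*l^4 - 8*l^3 - 48*l^2 - 35*l - 49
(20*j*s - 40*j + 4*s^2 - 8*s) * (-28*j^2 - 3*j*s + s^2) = -560*j^3*s + 1120*j^3 - 172*j^2*s^2 + 344*j^2*s + 8*j*s^3 - 16*j*s^2 + 4*s^4 - 8*s^3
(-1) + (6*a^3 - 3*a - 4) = 6*a^3 - 3*a - 5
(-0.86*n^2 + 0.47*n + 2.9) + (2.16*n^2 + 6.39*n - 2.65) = 1.3*n^2 + 6.86*n + 0.25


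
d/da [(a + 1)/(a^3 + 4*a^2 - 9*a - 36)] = (a^3 + 4*a^2 - 9*a - (a + 1)*(3*a^2 + 8*a - 9) - 36)/(a^3 + 4*a^2 - 9*a - 36)^2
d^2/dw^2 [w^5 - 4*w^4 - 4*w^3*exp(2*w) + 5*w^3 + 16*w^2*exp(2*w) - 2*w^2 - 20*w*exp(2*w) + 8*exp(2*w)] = -16*w^3*exp(2*w) + 20*w^3 + 16*w^2*exp(2*w) - 48*w^2 + 24*w*exp(2*w) + 30*w - 16*exp(2*w) - 4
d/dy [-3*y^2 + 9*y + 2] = 9 - 6*y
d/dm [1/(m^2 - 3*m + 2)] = (3 - 2*m)/(m^2 - 3*m + 2)^2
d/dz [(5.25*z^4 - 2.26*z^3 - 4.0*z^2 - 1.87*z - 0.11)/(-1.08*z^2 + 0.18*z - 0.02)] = (-11.34*z^5 + 5.2758*z^4 - 1.2336*z^3 - 2.604*z^2 - 0.0776*z + 0.0572)/(1.1664*z^4 - 0.3888*z^3 + 0.0756*z^2 - 0.0072*z + 0.0004)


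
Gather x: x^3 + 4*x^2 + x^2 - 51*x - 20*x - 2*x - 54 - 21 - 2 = x^3 + 5*x^2 - 73*x - 77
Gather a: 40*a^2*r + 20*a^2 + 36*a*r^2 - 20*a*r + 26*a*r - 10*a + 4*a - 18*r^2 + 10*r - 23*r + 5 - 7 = a^2*(40*r + 20) + a*(36*r^2 + 6*r - 6) - 18*r^2 - 13*r - 2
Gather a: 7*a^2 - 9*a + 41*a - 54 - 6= 7*a^2 + 32*a - 60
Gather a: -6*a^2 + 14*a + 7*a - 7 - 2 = -6*a^2 + 21*a - 9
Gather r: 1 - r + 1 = 2 - r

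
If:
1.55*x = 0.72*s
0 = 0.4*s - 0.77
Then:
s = 1.92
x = 0.89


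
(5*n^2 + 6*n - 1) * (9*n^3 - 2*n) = 45*n^5 + 54*n^4 - 19*n^3 - 12*n^2 + 2*n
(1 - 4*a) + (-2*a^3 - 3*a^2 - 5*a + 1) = -2*a^3 - 3*a^2 - 9*a + 2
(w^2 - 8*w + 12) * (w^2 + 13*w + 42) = w^4 + 5*w^3 - 50*w^2 - 180*w + 504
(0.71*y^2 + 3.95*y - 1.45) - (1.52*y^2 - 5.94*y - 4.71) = -0.81*y^2 + 9.89*y + 3.26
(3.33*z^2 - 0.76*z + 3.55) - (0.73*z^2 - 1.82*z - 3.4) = 2.6*z^2 + 1.06*z + 6.95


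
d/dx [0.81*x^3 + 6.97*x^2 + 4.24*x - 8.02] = 2.43*x^2 + 13.94*x + 4.24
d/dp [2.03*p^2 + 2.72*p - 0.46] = 4.06*p + 2.72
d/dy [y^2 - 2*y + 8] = 2*y - 2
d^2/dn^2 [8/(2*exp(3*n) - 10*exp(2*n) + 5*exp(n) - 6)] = 8*((-18*exp(2*n) + 40*exp(n) - 5)*(2*exp(3*n) - 10*exp(2*n) + 5*exp(n) - 6) + 2*(6*exp(2*n) - 20*exp(n) + 5)^2*exp(n))*exp(n)/(2*exp(3*n) - 10*exp(2*n) + 5*exp(n) - 6)^3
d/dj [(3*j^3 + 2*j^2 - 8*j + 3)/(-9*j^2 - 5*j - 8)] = (-27*j^4 - 30*j^3 - 154*j^2 + 22*j + 79)/(81*j^4 + 90*j^3 + 169*j^2 + 80*j + 64)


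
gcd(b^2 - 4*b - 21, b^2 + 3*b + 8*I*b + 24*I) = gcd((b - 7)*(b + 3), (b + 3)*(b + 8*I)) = b + 3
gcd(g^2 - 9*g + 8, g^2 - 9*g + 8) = g^2 - 9*g + 8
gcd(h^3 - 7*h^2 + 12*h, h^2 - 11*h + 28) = h - 4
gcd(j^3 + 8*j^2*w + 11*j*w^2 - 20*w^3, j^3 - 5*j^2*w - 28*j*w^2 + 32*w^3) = -j^2 - 3*j*w + 4*w^2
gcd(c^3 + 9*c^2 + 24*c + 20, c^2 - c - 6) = c + 2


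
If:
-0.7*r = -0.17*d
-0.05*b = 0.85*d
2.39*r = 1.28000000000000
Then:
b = -37.49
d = 2.21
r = 0.54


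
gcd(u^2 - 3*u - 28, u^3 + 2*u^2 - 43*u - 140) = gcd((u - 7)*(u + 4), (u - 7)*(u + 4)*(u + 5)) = u^2 - 3*u - 28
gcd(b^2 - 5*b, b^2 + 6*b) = b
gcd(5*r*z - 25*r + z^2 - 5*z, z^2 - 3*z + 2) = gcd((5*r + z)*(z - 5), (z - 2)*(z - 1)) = 1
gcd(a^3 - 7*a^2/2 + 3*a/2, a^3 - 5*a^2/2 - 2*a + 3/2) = a^2 - 7*a/2 + 3/2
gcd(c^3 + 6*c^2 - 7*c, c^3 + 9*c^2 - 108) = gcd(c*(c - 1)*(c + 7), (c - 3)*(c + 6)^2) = 1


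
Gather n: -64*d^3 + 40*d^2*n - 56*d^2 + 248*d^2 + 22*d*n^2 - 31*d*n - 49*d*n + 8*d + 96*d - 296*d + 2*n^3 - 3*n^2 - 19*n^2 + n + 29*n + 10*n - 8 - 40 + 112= -64*d^3 + 192*d^2 - 192*d + 2*n^3 + n^2*(22*d - 22) + n*(40*d^2 - 80*d + 40) + 64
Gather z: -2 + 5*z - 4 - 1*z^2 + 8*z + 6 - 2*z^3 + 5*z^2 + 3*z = -2*z^3 + 4*z^2 + 16*z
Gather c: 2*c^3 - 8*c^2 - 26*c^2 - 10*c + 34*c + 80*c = 2*c^3 - 34*c^2 + 104*c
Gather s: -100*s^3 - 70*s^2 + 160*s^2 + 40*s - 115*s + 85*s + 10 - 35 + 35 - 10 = -100*s^3 + 90*s^2 + 10*s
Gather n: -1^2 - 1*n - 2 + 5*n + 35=4*n + 32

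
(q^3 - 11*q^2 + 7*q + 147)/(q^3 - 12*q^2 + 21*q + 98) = (q + 3)/(q + 2)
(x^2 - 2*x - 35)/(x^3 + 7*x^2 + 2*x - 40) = (x - 7)/(x^2 + 2*x - 8)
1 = 1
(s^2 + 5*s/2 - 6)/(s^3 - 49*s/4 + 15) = 2/(2*s - 5)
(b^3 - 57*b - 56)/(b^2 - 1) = (b^2 - b - 56)/(b - 1)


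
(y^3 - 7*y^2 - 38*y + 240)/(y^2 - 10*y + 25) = (y^2 - 2*y - 48)/(y - 5)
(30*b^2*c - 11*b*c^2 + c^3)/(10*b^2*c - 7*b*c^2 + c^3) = (6*b - c)/(2*b - c)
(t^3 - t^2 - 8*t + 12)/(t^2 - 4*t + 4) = t + 3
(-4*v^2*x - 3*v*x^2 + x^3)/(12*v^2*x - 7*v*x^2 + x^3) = (v + x)/(-3*v + x)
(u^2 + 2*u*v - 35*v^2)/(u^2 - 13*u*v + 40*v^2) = (u + 7*v)/(u - 8*v)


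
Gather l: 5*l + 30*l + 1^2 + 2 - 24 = 35*l - 21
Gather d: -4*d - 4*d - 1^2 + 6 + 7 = 12 - 8*d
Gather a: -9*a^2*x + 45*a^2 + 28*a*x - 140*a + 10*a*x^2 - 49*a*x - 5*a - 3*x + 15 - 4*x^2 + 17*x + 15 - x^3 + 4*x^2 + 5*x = a^2*(45 - 9*x) + a*(10*x^2 - 21*x - 145) - x^3 + 19*x + 30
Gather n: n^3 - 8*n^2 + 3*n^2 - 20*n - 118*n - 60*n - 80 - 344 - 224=n^3 - 5*n^2 - 198*n - 648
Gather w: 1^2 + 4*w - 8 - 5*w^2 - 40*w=-5*w^2 - 36*w - 7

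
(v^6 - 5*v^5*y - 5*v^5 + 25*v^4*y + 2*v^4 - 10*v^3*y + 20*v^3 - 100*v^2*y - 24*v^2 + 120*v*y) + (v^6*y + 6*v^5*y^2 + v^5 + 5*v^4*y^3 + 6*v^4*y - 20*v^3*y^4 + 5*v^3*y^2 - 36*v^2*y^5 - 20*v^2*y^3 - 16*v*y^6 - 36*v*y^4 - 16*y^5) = v^6*y + v^6 + 6*v^5*y^2 - 5*v^5*y - 4*v^5 + 5*v^4*y^3 + 31*v^4*y + 2*v^4 - 20*v^3*y^4 + 5*v^3*y^2 - 10*v^3*y + 20*v^3 - 36*v^2*y^5 - 20*v^2*y^3 - 100*v^2*y - 24*v^2 - 16*v*y^6 - 36*v*y^4 + 120*v*y - 16*y^5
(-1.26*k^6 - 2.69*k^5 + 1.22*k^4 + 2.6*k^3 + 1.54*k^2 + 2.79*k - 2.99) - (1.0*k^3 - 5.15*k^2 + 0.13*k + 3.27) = -1.26*k^6 - 2.69*k^5 + 1.22*k^4 + 1.6*k^3 + 6.69*k^2 + 2.66*k - 6.26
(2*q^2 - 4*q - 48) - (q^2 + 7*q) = q^2 - 11*q - 48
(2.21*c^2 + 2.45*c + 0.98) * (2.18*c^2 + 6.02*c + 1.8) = 4.8178*c^4 + 18.6452*c^3 + 20.8634*c^2 + 10.3096*c + 1.764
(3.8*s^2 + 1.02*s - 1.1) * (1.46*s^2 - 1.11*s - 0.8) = 5.548*s^4 - 2.7288*s^3 - 5.7782*s^2 + 0.405*s + 0.88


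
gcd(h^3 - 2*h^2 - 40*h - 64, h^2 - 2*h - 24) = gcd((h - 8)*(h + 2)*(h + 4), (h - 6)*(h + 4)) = h + 4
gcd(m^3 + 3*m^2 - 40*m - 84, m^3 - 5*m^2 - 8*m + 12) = m^2 - 4*m - 12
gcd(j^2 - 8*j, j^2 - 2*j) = j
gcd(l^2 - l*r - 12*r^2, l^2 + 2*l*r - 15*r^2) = 1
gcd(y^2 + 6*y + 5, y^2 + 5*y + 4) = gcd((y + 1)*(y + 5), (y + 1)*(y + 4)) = y + 1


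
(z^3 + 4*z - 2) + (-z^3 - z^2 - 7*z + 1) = -z^2 - 3*z - 1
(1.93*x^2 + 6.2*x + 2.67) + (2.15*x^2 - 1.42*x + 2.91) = 4.08*x^2 + 4.78*x + 5.58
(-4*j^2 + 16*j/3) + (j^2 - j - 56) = -3*j^2 + 13*j/3 - 56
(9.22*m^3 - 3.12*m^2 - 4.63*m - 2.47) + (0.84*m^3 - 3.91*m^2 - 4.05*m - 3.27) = 10.06*m^3 - 7.03*m^2 - 8.68*m - 5.74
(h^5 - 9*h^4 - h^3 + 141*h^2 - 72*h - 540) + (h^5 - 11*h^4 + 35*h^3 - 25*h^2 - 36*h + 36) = 2*h^5 - 20*h^4 + 34*h^3 + 116*h^2 - 108*h - 504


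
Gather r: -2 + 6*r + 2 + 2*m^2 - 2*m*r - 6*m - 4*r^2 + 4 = 2*m^2 - 6*m - 4*r^2 + r*(6 - 2*m) + 4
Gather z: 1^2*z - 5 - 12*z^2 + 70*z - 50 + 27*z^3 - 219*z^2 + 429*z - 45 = 27*z^3 - 231*z^2 + 500*z - 100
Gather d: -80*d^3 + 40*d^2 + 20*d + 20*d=-80*d^3 + 40*d^2 + 40*d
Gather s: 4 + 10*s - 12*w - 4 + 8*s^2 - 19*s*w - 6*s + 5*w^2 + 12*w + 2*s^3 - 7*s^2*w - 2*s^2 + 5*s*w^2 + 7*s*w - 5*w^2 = 2*s^3 + s^2*(6 - 7*w) + s*(5*w^2 - 12*w + 4)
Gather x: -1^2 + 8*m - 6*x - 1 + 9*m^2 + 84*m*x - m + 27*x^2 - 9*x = 9*m^2 + 7*m + 27*x^2 + x*(84*m - 15) - 2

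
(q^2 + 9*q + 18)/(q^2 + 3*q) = (q + 6)/q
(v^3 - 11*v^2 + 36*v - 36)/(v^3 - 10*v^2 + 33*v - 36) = (v^2 - 8*v + 12)/(v^2 - 7*v + 12)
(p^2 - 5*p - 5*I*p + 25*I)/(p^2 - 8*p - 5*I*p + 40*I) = (p - 5)/(p - 8)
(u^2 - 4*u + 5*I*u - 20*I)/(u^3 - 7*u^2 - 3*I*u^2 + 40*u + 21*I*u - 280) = (u - 4)/(u^2 - u*(7 + 8*I) + 56*I)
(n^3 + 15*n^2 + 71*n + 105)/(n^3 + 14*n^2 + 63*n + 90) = (n + 7)/(n + 6)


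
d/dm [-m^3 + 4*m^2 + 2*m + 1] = -3*m^2 + 8*m + 2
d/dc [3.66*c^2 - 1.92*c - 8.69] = 7.32*c - 1.92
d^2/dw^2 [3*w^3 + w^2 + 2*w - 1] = 18*w + 2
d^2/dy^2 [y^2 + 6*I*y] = 2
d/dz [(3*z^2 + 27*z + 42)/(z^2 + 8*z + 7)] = -3/(z^2 + 2*z + 1)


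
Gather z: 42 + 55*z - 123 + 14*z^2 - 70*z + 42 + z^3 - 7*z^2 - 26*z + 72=z^3 + 7*z^2 - 41*z + 33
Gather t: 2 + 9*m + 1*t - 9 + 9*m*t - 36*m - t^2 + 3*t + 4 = -27*m - t^2 + t*(9*m + 4) - 3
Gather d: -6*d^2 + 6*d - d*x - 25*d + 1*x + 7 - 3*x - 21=-6*d^2 + d*(-x - 19) - 2*x - 14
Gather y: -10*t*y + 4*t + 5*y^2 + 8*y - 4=4*t + 5*y^2 + y*(8 - 10*t) - 4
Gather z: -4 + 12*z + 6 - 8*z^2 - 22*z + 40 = -8*z^2 - 10*z + 42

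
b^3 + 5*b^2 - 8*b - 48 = (b - 3)*(b + 4)^2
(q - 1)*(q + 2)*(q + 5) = q^3 + 6*q^2 + 3*q - 10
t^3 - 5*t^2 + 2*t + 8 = (t - 4)*(t - 2)*(t + 1)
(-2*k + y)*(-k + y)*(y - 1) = 2*k^2*y - 2*k^2 - 3*k*y^2 + 3*k*y + y^3 - y^2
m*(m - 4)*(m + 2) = m^3 - 2*m^2 - 8*m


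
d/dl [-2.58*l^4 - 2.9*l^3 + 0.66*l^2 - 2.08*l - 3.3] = -10.32*l^3 - 8.7*l^2 + 1.32*l - 2.08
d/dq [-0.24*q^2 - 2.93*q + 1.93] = -0.48*q - 2.93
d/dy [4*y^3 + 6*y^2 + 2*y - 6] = 12*y^2 + 12*y + 2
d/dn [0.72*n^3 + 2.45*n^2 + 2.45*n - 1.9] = 2.16*n^2 + 4.9*n + 2.45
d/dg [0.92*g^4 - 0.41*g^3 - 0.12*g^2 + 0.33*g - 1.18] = 3.68*g^3 - 1.23*g^2 - 0.24*g + 0.33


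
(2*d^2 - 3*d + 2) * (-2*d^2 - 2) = -4*d^4 + 6*d^3 - 8*d^2 + 6*d - 4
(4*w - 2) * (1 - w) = -4*w^2 + 6*w - 2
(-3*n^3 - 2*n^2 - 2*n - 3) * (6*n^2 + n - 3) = -18*n^5 - 15*n^4 - 5*n^3 - 14*n^2 + 3*n + 9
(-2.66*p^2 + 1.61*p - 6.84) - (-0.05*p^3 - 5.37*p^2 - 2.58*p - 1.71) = 0.05*p^3 + 2.71*p^2 + 4.19*p - 5.13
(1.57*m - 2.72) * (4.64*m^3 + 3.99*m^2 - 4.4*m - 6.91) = 7.2848*m^4 - 6.3565*m^3 - 17.7608*m^2 + 1.1193*m + 18.7952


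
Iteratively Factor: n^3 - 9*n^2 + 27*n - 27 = (n - 3)*(n^2 - 6*n + 9) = (n - 3)^2*(n - 3)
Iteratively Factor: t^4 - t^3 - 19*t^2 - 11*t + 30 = (t + 2)*(t^3 - 3*t^2 - 13*t + 15) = (t - 5)*(t + 2)*(t^2 + 2*t - 3) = (t - 5)*(t + 2)*(t + 3)*(t - 1)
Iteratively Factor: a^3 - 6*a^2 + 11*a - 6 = (a - 3)*(a^2 - 3*a + 2) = (a - 3)*(a - 1)*(a - 2)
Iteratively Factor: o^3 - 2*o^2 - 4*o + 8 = (o - 2)*(o^2 - 4) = (o - 2)^2*(o + 2)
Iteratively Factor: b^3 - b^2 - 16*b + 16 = (b - 4)*(b^2 + 3*b - 4) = (b - 4)*(b + 4)*(b - 1)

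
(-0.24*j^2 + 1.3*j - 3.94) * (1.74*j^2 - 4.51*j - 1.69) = -0.4176*j^4 + 3.3444*j^3 - 12.313*j^2 + 15.5724*j + 6.6586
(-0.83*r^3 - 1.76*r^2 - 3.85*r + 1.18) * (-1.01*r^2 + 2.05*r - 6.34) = 0.8383*r^5 + 0.0761000000000003*r^4 + 5.5427*r^3 + 2.0741*r^2 + 26.828*r - 7.4812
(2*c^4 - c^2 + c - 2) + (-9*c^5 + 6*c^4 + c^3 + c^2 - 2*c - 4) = -9*c^5 + 8*c^4 + c^3 - c - 6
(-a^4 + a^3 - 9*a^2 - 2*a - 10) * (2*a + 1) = -2*a^5 + a^4 - 17*a^3 - 13*a^2 - 22*a - 10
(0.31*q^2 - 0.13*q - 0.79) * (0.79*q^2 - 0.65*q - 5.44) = 0.2449*q^4 - 0.3042*q^3 - 2.226*q^2 + 1.2207*q + 4.2976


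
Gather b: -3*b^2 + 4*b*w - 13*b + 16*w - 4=-3*b^2 + b*(4*w - 13) + 16*w - 4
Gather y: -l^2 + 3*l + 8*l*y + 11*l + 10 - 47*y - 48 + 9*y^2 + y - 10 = -l^2 + 14*l + 9*y^2 + y*(8*l - 46) - 48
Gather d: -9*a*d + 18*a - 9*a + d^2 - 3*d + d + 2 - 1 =9*a + d^2 + d*(-9*a - 2) + 1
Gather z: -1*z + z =0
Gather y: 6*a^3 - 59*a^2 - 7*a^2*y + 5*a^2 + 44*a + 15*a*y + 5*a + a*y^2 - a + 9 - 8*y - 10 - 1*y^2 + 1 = 6*a^3 - 54*a^2 + 48*a + y^2*(a - 1) + y*(-7*a^2 + 15*a - 8)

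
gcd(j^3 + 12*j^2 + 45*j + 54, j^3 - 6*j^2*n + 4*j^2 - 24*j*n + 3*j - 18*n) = j + 3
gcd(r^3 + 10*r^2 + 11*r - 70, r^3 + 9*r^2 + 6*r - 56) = r^2 + 5*r - 14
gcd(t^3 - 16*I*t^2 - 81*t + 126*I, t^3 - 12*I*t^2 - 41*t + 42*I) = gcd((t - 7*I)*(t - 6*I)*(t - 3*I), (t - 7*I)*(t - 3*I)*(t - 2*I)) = t^2 - 10*I*t - 21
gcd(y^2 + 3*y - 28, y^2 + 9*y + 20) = 1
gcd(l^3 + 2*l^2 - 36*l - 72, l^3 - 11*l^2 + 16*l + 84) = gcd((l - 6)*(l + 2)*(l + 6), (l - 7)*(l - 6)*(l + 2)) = l^2 - 4*l - 12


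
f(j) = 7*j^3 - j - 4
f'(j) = 21*j^2 - 1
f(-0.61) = -4.98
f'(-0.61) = 6.81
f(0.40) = -3.95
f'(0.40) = 2.36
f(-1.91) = -50.87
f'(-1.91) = 75.61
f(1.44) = 15.46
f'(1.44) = 42.55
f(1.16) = 5.77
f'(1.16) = 27.26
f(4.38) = 579.81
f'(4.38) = 401.87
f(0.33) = -4.08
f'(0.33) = 1.29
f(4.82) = 775.04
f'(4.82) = 486.88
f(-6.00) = -1510.00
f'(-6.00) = 755.00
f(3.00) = 182.00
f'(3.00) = 188.00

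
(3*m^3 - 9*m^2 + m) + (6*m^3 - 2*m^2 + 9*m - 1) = 9*m^3 - 11*m^2 + 10*m - 1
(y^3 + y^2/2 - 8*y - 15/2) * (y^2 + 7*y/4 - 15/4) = y^5 + 9*y^4/4 - 87*y^3/8 - 187*y^2/8 + 135*y/8 + 225/8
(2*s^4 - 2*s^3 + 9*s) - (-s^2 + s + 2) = 2*s^4 - 2*s^3 + s^2 + 8*s - 2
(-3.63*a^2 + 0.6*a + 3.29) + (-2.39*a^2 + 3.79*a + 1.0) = -6.02*a^2 + 4.39*a + 4.29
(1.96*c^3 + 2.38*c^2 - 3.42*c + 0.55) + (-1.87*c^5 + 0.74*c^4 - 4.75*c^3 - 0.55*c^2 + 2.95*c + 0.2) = -1.87*c^5 + 0.74*c^4 - 2.79*c^3 + 1.83*c^2 - 0.47*c + 0.75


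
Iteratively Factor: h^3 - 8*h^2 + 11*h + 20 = (h - 5)*(h^2 - 3*h - 4) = (h - 5)*(h + 1)*(h - 4)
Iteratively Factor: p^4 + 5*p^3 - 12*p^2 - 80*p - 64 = (p + 4)*(p^3 + p^2 - 16*p - 16) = (p - 4)*(p + 4)*(p^2 + 5*p + 4) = (p - 4)*(p + 4)^2*(p + 1)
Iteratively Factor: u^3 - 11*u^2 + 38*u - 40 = (u - 4)*(u^2 - 7*u + 10) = (u - 4)*(u - 2)*(u - 5)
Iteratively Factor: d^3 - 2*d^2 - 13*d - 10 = (d + 1)*(d^2 - 3*d - 10) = (d - 5)*(d + 1)*(d + 2)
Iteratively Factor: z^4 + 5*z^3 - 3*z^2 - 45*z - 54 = (z - 3)*(z^3 + 8*z^2 + 21*z + 18) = (z - 3)*(z + 3)*(z^2 + 5*z + 6) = (z - 3)*(z + 2)*(z + 3)*(z + 3)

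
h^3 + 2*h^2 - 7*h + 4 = (h - 1)^2*(h + 4)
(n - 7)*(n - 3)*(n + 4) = n^3 - 6*n^2 - 19*n + 84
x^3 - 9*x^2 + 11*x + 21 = (x - 7)*(x - 3)*(x + 1)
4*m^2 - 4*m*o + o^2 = (-2*m + o)^2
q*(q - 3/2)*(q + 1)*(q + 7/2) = q^4 + 3*q^3 - 13*q^2/4 - 21*q/4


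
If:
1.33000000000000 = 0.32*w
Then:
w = 4.16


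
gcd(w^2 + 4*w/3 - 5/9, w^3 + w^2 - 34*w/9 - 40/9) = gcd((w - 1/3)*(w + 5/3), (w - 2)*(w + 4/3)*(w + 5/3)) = w + 5/3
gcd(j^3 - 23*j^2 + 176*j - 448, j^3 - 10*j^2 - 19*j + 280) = j^2 - 15*j + 56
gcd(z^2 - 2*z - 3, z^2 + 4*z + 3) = z + 1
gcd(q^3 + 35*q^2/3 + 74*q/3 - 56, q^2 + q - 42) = q + 7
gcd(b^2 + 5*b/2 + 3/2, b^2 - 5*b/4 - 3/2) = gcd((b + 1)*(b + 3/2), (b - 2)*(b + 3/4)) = 1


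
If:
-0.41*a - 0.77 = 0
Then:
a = -1.88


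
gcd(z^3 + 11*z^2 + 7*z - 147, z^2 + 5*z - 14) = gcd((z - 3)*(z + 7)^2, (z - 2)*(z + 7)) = z + 7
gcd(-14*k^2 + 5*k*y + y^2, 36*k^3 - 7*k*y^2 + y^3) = 1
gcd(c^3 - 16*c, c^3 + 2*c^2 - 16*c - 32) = c^2 - 16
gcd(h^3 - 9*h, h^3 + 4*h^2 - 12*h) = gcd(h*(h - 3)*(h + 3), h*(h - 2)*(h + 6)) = h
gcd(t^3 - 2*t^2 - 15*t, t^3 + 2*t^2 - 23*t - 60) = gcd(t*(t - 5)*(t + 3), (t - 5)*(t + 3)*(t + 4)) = t^2 - 2*t - 15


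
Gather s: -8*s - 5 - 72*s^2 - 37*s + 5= -72*s^2 - 45*s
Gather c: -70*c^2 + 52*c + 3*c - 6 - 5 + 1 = -70*c^2 + 55*c - 10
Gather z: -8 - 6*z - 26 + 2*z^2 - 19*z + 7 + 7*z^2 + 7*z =9*z^2 - 18*z - 27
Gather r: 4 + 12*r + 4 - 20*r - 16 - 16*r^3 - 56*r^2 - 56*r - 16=-16*r^3 - 56*r^2 - 64*r - 24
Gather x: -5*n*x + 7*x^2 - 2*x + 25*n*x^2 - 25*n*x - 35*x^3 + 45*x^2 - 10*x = -35*x^3 + x^2*(25*n + 52) + x*(-30*n - 12)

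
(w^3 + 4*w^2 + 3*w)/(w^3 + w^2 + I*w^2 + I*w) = (w + 3)/(w + I)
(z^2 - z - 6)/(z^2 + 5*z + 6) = (z - 3)/(z + 3)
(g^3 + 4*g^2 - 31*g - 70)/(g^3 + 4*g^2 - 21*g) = (g^2 - 3*g - 10)/(g*(g - 3))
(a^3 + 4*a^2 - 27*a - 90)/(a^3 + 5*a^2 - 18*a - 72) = (a - 5)/(a - 4)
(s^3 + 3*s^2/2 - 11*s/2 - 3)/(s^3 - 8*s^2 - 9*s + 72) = (s^2 - 3*s/2 - 1)/(s^2 - 11*s + 24)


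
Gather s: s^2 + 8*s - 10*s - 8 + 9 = s^2 - 2*s + 1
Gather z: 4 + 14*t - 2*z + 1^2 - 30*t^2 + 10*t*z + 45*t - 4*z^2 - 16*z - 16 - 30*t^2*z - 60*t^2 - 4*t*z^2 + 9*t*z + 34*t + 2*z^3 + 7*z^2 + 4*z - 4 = -90*t^2 + 93*t + 2*z^3 + z^2*(3 - 4*t) + z*(-30*t^2 + 19*t - 14) - 15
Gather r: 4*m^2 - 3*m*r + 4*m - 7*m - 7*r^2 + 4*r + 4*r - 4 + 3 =4*m^2 - 3*m - 7*r^2 + r*(8 - 3*m) - 1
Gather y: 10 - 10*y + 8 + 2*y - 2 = 16 - 8*y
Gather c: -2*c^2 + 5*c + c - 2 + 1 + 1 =-2*c^2 + 6*c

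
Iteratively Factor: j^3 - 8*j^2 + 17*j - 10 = (j - 5)*(j^2 - 3*j + 2) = (j - 5)*(j - 1)*(j - 2)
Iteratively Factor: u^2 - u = (u)*(u - 1)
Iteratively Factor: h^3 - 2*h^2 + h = (h - 1)*(h^2 - h) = h*(h - 1)*(h - 1)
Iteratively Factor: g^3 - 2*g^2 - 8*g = (g - 4)*(g^2 + 2*g) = (g - 4)*(g + 2)*(g)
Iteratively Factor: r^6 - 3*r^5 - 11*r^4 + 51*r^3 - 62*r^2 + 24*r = (r - 2)*(r^5 - r^4 - 13*r^3 + 25*r^2 - 12*r) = (r - 2)*(r - 1)*(r^4 - 13*r^2 + 12*r) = r*(r - 2)*(r - 1)*(r^3 - 13*r + 12) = r*(r - 3)*(r - 2)*(r - 1)*(r^2 + 3*r - 4) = r*(r - 3)*(r - 2)*(r - 1)^2*(r + 4)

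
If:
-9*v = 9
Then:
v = -1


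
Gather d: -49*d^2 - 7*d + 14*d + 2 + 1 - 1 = -49*d^2 + 7*d + 2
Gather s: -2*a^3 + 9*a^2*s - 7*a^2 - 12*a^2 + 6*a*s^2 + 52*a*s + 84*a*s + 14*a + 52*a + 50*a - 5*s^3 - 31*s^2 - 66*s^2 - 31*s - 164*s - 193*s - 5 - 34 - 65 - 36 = -2*a^3 - 19*a^2 + 116*a - 5*s^3 + s^2*(6*a - 97) + s*(9*a^2 + 136*a - 388) - 140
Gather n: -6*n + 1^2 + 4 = 5 - 6*n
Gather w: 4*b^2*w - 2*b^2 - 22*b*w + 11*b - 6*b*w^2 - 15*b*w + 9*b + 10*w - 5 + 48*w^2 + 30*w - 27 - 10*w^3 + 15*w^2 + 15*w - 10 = -2*b^2 + 20*b - 10*w^3 + w^2*(63 - 6*b) + w*(4*b^2 - 37*b + 55) - 42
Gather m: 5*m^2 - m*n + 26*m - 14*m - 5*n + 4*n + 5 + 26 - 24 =5*m^2 + m*(12 - n) - n + 7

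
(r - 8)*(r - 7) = r^2 - 15*r + 56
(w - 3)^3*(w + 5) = w^4 - 4*w^3 - 18*w^2 + 108*w - 135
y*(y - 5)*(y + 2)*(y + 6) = y^4 + 3*y^3 - 28*y^2 - 60*y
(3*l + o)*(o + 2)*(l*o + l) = 3*l^2*o^2 + 9*l^2*o + 6*l^2 + l*o^3 + 3*l*o^2 + 2*l*o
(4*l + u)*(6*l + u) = 24*l^2 + 10*l*u + u^2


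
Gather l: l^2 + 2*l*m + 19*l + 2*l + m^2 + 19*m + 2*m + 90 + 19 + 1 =l^2 + l*(2*m + 21) + m^2 + 21*m + 110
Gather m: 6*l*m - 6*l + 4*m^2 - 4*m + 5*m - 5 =-6*l + 4*m^2 + m*(6*l + 1) - 5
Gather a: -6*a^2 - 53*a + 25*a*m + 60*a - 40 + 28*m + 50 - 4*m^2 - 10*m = -6*a^2 + a*(25*m + 7) - 4*m^2 + 18*m + 10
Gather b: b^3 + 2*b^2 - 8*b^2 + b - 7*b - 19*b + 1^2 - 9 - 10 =b^3 - 6*b^2 - 25*b - 18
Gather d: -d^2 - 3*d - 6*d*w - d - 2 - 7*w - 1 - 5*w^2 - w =-d^2 + d*(-6*w - 4) - 5*w^2 - 8*w - 3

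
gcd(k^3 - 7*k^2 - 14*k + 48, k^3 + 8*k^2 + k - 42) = k^2 + k - 6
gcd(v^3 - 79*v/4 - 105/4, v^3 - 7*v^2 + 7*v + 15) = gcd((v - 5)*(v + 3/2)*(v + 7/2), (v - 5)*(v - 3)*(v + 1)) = v - 5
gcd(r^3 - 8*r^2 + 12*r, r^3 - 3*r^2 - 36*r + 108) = r - 6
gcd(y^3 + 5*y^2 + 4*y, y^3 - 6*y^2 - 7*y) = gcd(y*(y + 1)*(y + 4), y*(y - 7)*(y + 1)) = y^2 + y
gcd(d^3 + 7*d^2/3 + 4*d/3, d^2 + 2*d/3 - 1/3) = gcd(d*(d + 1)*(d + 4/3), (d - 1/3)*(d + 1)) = d + 1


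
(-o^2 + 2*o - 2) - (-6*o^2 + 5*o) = 5*o^2 - 3*o - 2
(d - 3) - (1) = d - 4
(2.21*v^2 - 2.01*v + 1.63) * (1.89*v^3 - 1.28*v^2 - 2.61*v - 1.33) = 4.1769*v^5 - 6.6277*v^4 - 0.1146*v^3 + 0.220399999999999*v^2 - 1.581*v - 2.1679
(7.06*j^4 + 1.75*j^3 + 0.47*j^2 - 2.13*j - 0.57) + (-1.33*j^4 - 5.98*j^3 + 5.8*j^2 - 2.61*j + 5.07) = 5.73*j^4 - 4.23*j^3 + 6.27*j^2 - 4.74*j + 4.5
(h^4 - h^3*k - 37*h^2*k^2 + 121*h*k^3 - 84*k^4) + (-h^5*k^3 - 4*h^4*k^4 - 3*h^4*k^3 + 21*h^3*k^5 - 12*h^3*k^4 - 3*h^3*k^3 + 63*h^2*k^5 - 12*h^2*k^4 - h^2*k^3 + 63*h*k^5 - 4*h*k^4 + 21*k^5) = -h^5*k^3 - 4*h^4*k^4 - 3*h^4*k^3 + h^4 + 21*h^3*k^5 - 12*h^3*k^4 - 3*h^3*k^3 - h^3*k + 63*h^2*k^5 - 12*h^2*k^4 - h^2*k^3 - 37*h^2*k^2 + 63*h*k^5 - 4*h*k^4 + 121*h*k^3 + 21*k^5 - 84*k^4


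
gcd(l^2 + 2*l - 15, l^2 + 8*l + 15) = l + 5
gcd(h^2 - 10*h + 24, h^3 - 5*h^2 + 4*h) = h - 4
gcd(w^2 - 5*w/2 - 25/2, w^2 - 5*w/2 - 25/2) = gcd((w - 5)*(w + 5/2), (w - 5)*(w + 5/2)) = w^2 - 5*w/2 - 25/2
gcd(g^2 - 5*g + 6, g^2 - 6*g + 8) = g - 2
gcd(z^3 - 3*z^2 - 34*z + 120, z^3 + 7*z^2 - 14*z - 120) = z^2 + 2*z - 24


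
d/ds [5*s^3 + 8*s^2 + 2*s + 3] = 15*s^2 + 16*s + 2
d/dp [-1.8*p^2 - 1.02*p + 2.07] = -3.6*p - 1.02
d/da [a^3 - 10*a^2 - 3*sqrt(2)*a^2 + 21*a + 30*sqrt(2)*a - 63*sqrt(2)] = 3*a^2 - 20*a - 6*sqrt(2)*a + 21 + 30*sqrt(2)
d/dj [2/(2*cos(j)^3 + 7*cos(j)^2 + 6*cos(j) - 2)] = 16*(3*cos(j)^2 + 7*cos(j) + 3)*sin(j)/(15*cos(j) + 7*cos(2*j) + cos(3*j) + 3)^2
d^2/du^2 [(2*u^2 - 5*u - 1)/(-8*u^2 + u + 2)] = 2*(304*u^3 + 96*u^2 + 216*u - 1)/(512*u^6 - 192*u^5 - 360*u^4 + 95*u^3 + 90*u^2 - 12*u - 8)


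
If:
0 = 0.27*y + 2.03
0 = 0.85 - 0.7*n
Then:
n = 1.21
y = -7.52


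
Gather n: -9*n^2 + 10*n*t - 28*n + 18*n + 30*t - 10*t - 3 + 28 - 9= -9*n^2 + n*(10*t - 10) + 20*t + 16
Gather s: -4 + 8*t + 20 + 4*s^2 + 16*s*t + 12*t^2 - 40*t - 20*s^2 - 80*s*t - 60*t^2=-16*s^2 - 64*s*t - 48*t^2 - 32*t + 16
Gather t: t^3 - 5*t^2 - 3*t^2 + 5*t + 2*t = t^3 - 8*t^2 + 7*t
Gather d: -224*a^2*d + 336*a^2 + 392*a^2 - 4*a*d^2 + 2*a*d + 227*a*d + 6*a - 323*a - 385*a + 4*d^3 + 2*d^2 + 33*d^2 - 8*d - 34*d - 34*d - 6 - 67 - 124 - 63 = 728*a^2 - 702*a + 4*d^3 + d^2*(35 - 4*a) + d*(-224*a^2 + 229*a - 76) - 260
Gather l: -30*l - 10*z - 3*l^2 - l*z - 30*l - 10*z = -3*l^2 + l*(-z - 60) - 20*z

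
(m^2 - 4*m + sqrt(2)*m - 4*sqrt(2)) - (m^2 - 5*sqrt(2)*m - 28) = -4*m + 6*sqrt(2)*m - 4*sqrt(2) + 28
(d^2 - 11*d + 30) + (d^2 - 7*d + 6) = 2*d^2 - 18*d + 36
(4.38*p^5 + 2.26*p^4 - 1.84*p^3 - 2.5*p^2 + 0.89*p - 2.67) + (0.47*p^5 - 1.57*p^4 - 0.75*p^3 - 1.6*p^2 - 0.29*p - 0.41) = 4.85*p^5 + 0.69*p^4 - 2.59*p^3 - 4.1*p^2 + 0.6*p - 3.08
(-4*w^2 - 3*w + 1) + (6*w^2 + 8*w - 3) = 2*w^2 + 5*w - 2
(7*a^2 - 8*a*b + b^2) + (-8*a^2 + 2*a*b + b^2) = -a^2 - 6*a*b + 2*b^2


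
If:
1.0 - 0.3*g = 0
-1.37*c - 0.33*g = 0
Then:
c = -0.80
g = 3.33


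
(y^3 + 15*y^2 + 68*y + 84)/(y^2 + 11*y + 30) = (y^2 + 9*y + 14)/(y + 5)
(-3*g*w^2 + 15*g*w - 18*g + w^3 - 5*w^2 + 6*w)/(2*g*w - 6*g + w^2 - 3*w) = (-3*g*w + 6*g + w^2 - 2*w)/(2*g + w)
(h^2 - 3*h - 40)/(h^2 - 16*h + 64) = (h + 5)/(h - 8)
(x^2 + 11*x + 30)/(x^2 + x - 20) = (x + 6)/(x - 4)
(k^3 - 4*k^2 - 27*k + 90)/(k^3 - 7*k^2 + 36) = (k + 5)/(k + 2)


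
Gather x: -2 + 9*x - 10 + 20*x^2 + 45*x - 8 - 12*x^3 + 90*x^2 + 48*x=-12*x^3 + 110*x^2 + 102*x - 20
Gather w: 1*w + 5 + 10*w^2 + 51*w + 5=10*w^2 + 52*w + 10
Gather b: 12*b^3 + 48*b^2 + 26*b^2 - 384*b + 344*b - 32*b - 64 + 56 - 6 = 12*b^3 + 74*b^2 - 72*b - 14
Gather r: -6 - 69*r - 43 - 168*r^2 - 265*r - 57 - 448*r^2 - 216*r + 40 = -616*r^2 - 550*r - 66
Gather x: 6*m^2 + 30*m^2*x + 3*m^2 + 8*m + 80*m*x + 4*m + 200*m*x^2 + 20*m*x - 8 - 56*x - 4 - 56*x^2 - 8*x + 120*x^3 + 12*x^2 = 9*m^2 + 12*m + 120*x^3 + x^2*(200*m - 44) + x*(30*m^2 + 100*m - 64) - 12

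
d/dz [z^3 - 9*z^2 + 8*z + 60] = 3*z^2 - 18*z + 8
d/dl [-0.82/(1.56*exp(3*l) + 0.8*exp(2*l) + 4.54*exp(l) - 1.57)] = (3.8376*exp(2*l) + 1.312*exp(l) + 3.7228)*exp(l)/(1.56*exp(3*l) + 0.8*exp(2*l) + 4.54*exp(l) - 1.57)^2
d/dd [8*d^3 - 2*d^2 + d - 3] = 24*d^2 - 4*d + 1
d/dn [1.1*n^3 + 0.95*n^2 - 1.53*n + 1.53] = 3.3*n^2 + 1.9*n - 1.53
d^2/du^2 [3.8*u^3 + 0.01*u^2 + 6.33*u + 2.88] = 22.8*u + 0.02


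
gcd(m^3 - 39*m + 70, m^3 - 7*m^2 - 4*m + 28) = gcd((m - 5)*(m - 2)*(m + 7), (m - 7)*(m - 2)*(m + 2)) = m - 2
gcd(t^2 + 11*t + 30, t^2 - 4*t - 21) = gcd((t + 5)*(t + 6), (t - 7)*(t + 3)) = 1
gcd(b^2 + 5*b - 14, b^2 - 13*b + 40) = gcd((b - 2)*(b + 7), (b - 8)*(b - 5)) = 1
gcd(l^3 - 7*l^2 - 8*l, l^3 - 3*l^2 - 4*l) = l^2 + l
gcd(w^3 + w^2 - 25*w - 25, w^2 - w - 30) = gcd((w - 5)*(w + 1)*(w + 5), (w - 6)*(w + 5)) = w + 5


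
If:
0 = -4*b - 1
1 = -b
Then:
No Solution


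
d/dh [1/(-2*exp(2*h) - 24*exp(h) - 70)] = (exp(h) + 6)*exp(h)/(exp(2*h) + 12*exp(h) + 35)^2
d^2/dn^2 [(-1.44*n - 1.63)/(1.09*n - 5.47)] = -21.04463/(1.09*n - 5.47)^3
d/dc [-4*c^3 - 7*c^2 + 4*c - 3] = -12*c^2 - 14*c + 4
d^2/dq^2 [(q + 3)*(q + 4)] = 2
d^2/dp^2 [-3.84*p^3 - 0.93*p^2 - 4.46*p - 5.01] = -23.04*p - 1.86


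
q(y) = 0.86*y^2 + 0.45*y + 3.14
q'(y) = 1.72*y + 0.45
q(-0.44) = 3.11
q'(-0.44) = -0.31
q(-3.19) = 10.46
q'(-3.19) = -5.04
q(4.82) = 25.29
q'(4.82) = 8.74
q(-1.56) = 4.53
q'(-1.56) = -2.23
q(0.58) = 3.69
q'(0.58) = 1.45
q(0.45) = 3.52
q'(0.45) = 1.22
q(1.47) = 5.66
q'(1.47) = 2.98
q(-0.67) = 3.22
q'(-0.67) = -0.70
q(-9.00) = 68.75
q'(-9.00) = -15.03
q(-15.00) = 189.89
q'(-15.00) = -25.35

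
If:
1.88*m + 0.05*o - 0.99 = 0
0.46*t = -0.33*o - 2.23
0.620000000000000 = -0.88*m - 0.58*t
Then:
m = 0.63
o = -3.93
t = -2.03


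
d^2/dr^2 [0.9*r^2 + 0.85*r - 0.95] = 1.80000000000000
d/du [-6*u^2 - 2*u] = -12*u - 2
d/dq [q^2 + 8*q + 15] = 2*q + 8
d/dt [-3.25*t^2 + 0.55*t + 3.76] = 0.55 - 6.5*t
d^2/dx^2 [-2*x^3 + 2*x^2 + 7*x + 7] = 4 - 12*x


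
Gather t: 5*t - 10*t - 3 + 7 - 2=2 - 5*t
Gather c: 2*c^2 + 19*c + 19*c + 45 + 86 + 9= 2*c^2 + 38*c + 140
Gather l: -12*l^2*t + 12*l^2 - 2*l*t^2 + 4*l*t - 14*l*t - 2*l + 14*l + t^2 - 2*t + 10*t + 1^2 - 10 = l^2*(12 - 12*t) + l*(-2*t^2 - 10*t + 12) + t^2 + 8*t - 9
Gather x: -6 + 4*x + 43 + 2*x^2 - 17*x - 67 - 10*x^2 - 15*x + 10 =-8*x^2 - 28*x - 20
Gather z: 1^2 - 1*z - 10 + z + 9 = 0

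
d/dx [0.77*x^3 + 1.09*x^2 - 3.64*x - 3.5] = 2.31*x^2 + 2.18*x - 3.64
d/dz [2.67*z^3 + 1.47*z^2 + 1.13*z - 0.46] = 8.01*z^2 + 2.94*z + 1.13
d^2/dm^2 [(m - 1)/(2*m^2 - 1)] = 4*(8*m^2*(m - 1) + (1 - 3*m)*(2*m^2 - 1))/(2*m^2 - 1)^3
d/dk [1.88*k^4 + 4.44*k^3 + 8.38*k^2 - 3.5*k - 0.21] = 7.52*k^3 + 13.32*k^2 + 16.76*k - 3.5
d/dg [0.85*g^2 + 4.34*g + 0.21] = 1.7*g + 4.34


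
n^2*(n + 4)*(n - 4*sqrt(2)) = n^4 - 4*sqrt(2)*n^3 + 4*n^3 - 16*sqrt(2)*n^2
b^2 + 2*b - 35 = (b - 5)*(b + 7)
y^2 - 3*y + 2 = (y - 2)*(y - 1)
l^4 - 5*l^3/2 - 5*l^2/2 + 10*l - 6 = (l - 2)*(l - 3/2)*(l - 1)*(l + 2)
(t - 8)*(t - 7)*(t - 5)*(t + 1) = t^4 - 19*t^3 + 111*t^2 - 149*t - 280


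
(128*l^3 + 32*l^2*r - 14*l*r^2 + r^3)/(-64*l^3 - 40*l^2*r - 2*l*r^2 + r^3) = (-8*l + r)/(4*l + r)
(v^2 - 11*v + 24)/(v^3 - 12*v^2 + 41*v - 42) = (v - 8)/(v^2 - 9*v + 14)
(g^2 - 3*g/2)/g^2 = (g - 3/2)/g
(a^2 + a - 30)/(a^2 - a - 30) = (-a^2 - a + 30)/(-a^2 + a + 30)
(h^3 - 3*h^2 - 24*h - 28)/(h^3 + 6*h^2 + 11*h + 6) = (h^2 - 5*h - 14)/(h^2 + 4*h + 3)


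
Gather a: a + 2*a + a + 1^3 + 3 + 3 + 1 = 4*a + 8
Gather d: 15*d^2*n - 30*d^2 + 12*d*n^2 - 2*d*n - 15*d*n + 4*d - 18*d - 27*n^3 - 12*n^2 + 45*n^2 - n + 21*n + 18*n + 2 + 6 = d^2*(15*n - 30) + d*(12*n^2 - 17*n - 14) - 27*n^3 + 33*n^2 + 38*n + 8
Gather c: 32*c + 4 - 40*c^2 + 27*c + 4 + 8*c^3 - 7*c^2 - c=8*c^3 - 47*c^2 + 58*c + 8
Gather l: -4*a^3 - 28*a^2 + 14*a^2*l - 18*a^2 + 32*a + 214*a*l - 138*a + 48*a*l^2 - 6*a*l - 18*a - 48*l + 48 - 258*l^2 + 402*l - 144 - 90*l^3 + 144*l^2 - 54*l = -4*a^3 - 46*a^2 - 124*a - 90*l^3 + l^2*(48*a - 114) + l*(14*a^2 + 208*a + 300) - 96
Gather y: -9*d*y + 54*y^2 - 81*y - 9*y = 54*y^2 + y*(-9*d - 90)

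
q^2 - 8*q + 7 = (q - 7)*(q - 1)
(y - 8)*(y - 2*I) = y^2 - 8*y - 2*I*y + 16*I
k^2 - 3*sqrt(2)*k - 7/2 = (k - 7*sqrt(2)/2)*(k + sqrt(2)/2)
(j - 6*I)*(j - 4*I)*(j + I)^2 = j^4 - 8*I*j^3 - 5*j^2 - 38*I*j + 24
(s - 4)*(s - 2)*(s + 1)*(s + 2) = s^4 - 3*s^3 - 8*s^2 + 12*s + 16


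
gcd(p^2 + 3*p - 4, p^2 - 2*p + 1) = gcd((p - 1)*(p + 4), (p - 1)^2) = p - 1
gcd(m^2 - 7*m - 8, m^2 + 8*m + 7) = m + 1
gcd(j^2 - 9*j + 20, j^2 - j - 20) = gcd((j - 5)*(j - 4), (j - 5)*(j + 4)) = j - 5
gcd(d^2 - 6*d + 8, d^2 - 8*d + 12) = d - 2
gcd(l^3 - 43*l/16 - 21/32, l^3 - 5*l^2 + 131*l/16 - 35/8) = l - 7/4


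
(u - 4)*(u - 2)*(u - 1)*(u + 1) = u^4 - 6*u^3 + 7*u^2 + 6*u - 8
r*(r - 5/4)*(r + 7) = r^3 + 23*r^2/4 - 35*r/4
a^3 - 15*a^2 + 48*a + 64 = (a - 8)^2*(a + 1)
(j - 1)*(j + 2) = j^2 + j - 2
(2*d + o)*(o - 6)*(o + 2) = 2*d*o^2 - 8*d*o - 24*d + o^3 - 4*o^2 - 12*o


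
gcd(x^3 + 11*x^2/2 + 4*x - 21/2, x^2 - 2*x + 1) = x - 1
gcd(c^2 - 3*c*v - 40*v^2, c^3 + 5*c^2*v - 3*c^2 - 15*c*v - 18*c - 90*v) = c + 5*v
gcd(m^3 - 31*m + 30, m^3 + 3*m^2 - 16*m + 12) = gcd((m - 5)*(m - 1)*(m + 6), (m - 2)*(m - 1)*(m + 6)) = m^2 + 5*m - 6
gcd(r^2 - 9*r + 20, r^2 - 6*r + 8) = r - 4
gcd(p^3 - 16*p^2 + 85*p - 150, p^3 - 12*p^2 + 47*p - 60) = p - 5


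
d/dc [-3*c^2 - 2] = -6*c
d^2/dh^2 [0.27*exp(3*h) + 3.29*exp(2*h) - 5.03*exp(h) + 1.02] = (2.43*exp(2*h) + 13.16*exp(h) - 5.03)*exp(h)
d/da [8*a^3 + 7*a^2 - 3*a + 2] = 24*a^2 + 14*a - 3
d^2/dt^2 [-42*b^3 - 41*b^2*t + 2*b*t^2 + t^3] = 4*b + 6*t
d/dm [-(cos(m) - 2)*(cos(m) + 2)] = sin(2*m)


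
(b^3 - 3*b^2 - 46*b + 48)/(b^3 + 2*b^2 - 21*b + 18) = (b - 8)/(b - 3)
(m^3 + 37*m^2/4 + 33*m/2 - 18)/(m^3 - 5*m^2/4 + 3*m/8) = 2*(m^2 + 10*m + 24)/(m*(2*m - 1))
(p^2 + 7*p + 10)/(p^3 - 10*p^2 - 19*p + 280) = (p + 2)/(p^2 - 15*p + 56)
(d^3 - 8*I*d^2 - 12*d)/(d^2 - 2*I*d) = d - 6*I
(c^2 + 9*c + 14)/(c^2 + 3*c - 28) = (c + 2)/(c - 4)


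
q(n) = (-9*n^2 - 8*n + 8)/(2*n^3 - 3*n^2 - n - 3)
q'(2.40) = 38.63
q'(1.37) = 8.44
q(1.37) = 4.09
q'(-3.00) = -0.04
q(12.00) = -0.46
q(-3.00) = 0.60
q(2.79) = -5.90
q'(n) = (-18*n - 8)/(2*n^3 - 3*n^2 - n - 3) + (-9*n^2 - 8*n + 8)*(-6*n^2 + 6*n + 1)/(2*n^3 - 3*n^2 - n - 3)^2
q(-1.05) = -0.86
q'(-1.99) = -0.48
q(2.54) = -8.93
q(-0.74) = -1.91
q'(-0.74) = -3.85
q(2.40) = -12.69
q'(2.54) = 18.66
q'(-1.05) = -2.79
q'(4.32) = 0.85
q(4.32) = -1.99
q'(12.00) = 0.05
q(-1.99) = 0.41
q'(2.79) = 7.89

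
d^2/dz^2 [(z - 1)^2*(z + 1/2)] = 6*z - 3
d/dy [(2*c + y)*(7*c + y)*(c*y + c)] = c*(14*c^2 + 18*c*y + 9*c + 3*y^2 + 2*y)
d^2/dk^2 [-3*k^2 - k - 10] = -6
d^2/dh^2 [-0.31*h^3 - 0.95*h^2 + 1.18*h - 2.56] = -1.86*h - 1.9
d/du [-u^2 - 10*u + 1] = -2*u - 10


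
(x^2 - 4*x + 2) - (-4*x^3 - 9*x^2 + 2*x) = 4*x^3 + 10*x^2 - 6*x + 2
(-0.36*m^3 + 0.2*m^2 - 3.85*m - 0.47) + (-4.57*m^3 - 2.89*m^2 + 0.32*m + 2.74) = -4.93*m^3 - 2.69*m^2 - 3.53*m + 2.27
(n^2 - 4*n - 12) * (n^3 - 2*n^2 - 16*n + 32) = n^5 - 6*n^4 - 20*n^3 + 120*n^2 + 64*n - 384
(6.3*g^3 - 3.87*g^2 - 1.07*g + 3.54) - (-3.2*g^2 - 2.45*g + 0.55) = 6.3*g^3 - 0.67*g^2 + 1.38*g + 2.99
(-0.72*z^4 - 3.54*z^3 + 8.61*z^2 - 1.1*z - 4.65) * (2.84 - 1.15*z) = 0.828*z^5 + 2.0262*z^4 - 19.9551*z^3 + 25.7174*z^2 + 2.2235*z - 13.206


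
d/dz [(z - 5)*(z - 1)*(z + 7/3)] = 3*z^2 - 22*z/3 - 9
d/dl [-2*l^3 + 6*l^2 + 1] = 6*l*(2 - l)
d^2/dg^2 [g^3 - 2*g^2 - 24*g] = 6*g - 4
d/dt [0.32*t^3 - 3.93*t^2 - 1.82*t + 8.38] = 0.96*t^2 - 7.86*t - 1.82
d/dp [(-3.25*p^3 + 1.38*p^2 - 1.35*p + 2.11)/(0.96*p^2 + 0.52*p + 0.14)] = (-3.12*p^4 - 3.38*p^3 + 0.6486*p^2 - 3.6648*p - 1.2862)/(0.9216*p^4 + 0.9984*p^3 + 0.5392*p^2 + 0.1456*p + 0.0196)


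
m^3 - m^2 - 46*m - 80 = (m - 8)*(m + 2)*(m + 5)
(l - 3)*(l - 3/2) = l^2 - 9*l/2 + 9/2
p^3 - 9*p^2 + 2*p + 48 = (p - 8)*(p - 3)*(p + 2)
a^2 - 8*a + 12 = (a - 6)*(a - 2)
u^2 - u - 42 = (u - 7)*(u + 6)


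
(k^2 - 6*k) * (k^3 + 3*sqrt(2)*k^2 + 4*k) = k^5 - 6*k^4 + 3*sqrt(2)*k^4 - 18*sqrt(2)*k^3 + 4*k^3 - 24*k^2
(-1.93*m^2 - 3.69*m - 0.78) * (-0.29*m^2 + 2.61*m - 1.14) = 0.5597*m^4 - 3.9672*m^3 - 7.2045*m^2 + 2.1708*m + 0.8892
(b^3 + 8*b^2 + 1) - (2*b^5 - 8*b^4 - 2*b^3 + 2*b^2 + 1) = -2*b^5 + 8*b^4 + 3*b^3 + 6*b^2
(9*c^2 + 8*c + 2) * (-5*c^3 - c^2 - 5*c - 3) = -45*c^5 - 49*c^4 - 63*c^3 - 69*c^2 - 34*c - 6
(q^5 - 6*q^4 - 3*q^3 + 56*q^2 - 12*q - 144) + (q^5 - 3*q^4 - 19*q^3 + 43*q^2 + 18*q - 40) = 2*q^5 - 9*q^4 - 22*q^3 + 99*q^2 + 6*q - 184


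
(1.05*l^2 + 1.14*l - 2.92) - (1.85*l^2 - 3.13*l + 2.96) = -0.8*l^2 + 4.27*l - 5.88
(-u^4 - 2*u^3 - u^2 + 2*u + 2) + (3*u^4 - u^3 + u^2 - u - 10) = 2*u^4 - 3*u^3 + u - 8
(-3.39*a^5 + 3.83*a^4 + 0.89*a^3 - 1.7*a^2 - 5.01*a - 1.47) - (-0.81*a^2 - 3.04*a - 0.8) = -3.39*a^5 + 3.83*a^4 + 0.89*a^3 - 0.89*a^2 - 1.97*a - 0.67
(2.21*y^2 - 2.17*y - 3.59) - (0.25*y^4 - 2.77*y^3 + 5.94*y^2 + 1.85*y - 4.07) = -0.25*y^4 + 2.77*y^3 - 3.73*y^2 - 4.02*y + 0.48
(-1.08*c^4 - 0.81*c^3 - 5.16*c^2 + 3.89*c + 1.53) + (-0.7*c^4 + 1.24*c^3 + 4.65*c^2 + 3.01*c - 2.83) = -1.78*c^4 + 0.43*c^3 - 0.51*c^2 + 6.9*c - 1.3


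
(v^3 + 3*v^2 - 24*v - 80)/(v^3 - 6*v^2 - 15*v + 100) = (v + 4)/(v - 5)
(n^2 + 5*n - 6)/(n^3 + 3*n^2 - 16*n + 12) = 1/(n - 2)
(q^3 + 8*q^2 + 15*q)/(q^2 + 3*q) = q + 5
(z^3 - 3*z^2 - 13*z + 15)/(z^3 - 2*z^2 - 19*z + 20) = (z + 3)/(z + 4)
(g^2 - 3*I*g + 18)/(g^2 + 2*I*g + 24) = (g^2 - 3*I*g + 18)/(g^2 + 2*I*g + 24)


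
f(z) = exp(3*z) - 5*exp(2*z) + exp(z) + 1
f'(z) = 3*exp(3*z) - 10*exp(2*z) + exp(z)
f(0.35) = -4.79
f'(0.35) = -10.15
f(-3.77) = 1.02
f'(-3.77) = 0.02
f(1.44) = -8.66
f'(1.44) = 51.64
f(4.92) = 2477789.57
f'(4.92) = 7526940.27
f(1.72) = 24.81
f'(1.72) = 216.21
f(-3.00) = 1.04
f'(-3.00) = 0.03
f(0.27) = -4.02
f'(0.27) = -9.11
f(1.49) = -5.65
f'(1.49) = 69.63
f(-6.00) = 1.00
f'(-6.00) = 0.00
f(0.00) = -2.00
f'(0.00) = -6.00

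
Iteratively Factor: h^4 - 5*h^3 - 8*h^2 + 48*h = (h + 3)*(h^3 - 8*h^2 + 16*h) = (h - 4)*(h + 3)*(h^2 - 4*h) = (h - 4)^2*(h + 3)*(h)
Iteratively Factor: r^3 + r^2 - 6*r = (r - 2)*(r^2 + 3*r) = r*(r - 2)*(r + 3)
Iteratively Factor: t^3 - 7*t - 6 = (t - 3)*(t^2 + 3*t + 2) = (t - 3)*(t + 2)*(t + 1)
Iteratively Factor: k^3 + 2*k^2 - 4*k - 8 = (k + 2)*(k^2 - 4) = (k - 2)*(k + 2)*(k + 2)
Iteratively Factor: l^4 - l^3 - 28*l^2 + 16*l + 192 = (l - 4)*(l^3 + 3*l^2 - 16*l - 48) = (l - 4)*(l + 4)*(l^2 - l - 12) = (l - 4)^2*(l + 4)*(l + 3)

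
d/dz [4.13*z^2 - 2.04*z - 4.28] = 8.26*z - 2.04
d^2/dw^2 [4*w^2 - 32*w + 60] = 8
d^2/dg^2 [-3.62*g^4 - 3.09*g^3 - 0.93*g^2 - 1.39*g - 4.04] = -43.44*g^2 - 18.54*g - 1.86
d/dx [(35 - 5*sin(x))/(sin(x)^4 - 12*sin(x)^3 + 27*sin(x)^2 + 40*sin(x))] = 5*(3*sin(x)^4 - 52*sin(x)^3 + 279*sin(x)^2 - 378*sin(x) - 280)*cos(x)/((sin(x) - 8)^2*(sin(x) - 5)^2*(sin(x) + 1)^2*sin(x)^2)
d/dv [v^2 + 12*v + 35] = 2*v + 12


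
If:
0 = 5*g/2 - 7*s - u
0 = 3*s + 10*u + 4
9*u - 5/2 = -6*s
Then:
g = 791/165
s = 61/33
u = -21/22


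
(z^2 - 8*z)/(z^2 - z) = (z - 8)/(z - 1)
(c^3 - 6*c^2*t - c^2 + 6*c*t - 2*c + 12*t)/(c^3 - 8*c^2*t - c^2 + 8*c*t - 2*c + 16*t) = (-c + 6*t)/(-c + 8*t)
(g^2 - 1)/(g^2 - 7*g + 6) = (g + 1)/(g - 6)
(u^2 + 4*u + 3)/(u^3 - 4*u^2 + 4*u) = (u^2 + 4*u + 3)/(u*(u^2 - 4*u + 4))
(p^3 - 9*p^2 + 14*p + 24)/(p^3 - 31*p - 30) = (p - 4)/(p + 5)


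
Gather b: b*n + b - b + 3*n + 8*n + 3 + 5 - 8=b*n + 11*n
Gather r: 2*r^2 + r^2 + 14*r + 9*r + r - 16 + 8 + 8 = 3*r^2 + 24*r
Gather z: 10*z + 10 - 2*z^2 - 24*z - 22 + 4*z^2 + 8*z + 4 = 2*z^2 - 6*z - 8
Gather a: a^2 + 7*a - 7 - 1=a^2 + 7*a - 8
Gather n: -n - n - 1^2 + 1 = -2*n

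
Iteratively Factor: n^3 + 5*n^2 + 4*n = (n)*(n^2 + 5*n + 4) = n*(n + 1)*(n + 4)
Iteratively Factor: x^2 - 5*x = (x - 5)*(x)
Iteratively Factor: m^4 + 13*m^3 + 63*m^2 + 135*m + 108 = (m + 3)*(m^3 + 10*m^2 + 33*m + 36) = (m + 3)^2*(m^2 + 7*m + 12) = (m + 3)^3*(m + 4)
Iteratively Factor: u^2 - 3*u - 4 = (u + 1)*(u - 4)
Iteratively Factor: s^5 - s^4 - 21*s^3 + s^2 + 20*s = (s + 4)*(s^4 - 5*s^3 - s^2 + 5*s) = (s + 1)*(s + 4)*(s^3 - 6*s^2 + 5*s) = s*(s + 1)*(s + 4)*(s^2 - 6*s + 5) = s*(s - 5)*(s + 1)*(s + 4)*(s - 1)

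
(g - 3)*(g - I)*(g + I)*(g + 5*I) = g^4 - 3*g^3 + 5*I*g^3 + g^2 - 15*I*g^2 - 3*g + 5*I*g - 15*I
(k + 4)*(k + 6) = k^2 + 10*k + 24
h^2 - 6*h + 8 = (h - 4)*(h - 2)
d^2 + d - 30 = (d - 5)*(d + 6)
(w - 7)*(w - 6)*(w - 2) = w^3 - 15*w^2 + 68*w - 84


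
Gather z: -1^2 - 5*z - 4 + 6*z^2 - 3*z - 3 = 6*z^2 - 8*z - 8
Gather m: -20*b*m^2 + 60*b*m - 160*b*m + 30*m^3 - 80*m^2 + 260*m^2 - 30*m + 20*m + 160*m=30*m^3 + m^2*(180 - 20*b) + m*(150 - 100*b)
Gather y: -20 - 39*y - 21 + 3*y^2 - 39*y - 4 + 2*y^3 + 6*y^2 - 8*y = 2*y^3 + 9*y^2 - 86*y - 45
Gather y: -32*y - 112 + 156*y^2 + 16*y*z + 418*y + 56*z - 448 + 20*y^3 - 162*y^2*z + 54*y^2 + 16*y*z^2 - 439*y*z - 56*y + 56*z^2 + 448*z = 20*y^3 + y^2*(210 - 162*z) + y*(16*z^2 - 423*z + 330) + 56*z^2 + 504*z - 560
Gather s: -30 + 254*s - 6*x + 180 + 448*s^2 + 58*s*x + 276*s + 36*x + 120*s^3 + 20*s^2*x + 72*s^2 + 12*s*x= 120*s^3 + s^2*(20*x + 520) + s*(70*x + 530) + 30*x + 150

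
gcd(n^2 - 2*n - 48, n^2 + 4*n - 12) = n + 6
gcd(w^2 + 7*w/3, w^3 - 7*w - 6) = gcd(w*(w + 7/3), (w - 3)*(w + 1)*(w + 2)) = 1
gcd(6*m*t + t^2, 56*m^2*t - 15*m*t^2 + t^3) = t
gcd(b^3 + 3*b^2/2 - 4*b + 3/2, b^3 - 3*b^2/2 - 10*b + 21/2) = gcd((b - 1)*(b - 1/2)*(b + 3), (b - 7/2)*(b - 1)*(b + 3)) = b^2 + 2*b - 3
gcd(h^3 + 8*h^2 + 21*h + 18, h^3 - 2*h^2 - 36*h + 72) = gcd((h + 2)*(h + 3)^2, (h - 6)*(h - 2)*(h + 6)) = 1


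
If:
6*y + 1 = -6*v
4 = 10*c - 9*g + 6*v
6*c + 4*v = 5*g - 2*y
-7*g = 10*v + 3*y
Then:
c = -31/28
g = -41/42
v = 22/21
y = -17/14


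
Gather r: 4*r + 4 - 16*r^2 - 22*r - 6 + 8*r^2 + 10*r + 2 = -8*r^2 - 8*r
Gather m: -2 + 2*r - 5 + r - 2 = 3*r - 9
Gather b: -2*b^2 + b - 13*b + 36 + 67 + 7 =-2*b^2 - 12*b + 110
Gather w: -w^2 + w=-w^2 + w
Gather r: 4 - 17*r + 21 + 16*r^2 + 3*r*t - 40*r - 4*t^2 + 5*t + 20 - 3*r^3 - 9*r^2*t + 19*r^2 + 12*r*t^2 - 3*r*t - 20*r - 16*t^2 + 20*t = -3*r^3 + r^2*(35 - 9*t) + r*(12*t^2 - 77) - 20*t^2 + 25*t + 45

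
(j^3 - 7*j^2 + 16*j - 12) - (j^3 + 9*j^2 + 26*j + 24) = -16*j^2 - 10*j - 36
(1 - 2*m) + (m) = 1 - m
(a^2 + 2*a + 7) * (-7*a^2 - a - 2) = -7*a^4 - 15*a^3 - 53*a^2 - 11*a - 14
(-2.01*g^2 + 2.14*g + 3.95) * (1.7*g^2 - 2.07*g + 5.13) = -3.417*g^4 + 7.7987*g^3 - 8.0261*g^2 + 2.8017*g + 20.2635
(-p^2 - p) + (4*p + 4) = -p^2 + 3*p + 4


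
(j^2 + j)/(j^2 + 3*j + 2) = j/(j + 2)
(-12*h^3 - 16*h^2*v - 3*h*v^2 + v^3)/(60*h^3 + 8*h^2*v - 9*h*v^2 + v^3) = (h + v)/(-5*h + v)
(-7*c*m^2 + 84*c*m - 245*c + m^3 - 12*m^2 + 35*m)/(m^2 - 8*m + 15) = (-7*c*m + 49*c + m^2 - 7*m)/(m - 3)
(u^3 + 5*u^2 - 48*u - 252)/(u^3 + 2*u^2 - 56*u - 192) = (u^2 - u - 42)/(u^2 - 4*u - 32)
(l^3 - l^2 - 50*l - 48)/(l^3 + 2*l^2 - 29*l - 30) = (l - 8)/(l - 5)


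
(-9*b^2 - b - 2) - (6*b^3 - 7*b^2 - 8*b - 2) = -6*b^3 - 2*b^2 + 7*b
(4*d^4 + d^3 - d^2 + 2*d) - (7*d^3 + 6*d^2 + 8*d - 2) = 4*d^4 - 6*d^3 - 7*d^2 - 6*d + 2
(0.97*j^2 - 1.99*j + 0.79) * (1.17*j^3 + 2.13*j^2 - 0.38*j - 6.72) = 1.1349*j^5 - 0.2622*j^4 - 3.683*j^3 - 4.0795*j^2 + 13.0726*j - 5.3088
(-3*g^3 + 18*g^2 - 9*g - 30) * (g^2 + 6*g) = -3*g^5 + 99*g^3 - 84*g^2 - 180*g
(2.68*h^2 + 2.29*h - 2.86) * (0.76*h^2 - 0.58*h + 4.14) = 2.0368*h^4 + 0.186*h^3 + 7.5934*h^2 + 11.1394*h - 11.8404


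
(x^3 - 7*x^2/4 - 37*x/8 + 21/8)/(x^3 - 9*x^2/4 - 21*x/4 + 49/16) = 2*(x - 3)/(2*x - 7)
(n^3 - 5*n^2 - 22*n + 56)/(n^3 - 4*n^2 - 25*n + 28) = (n - 2)/(n - 1)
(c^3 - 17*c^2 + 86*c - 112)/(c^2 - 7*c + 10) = (c^2 - 15*c + 56)/(c - 5)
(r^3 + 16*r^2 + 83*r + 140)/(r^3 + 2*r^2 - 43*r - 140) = (r + 7)/(r - 7)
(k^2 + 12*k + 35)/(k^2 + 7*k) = (k + 5)/k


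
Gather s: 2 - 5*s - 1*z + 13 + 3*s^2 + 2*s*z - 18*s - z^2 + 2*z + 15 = 3*s^2 + s*(2*z - 23) - z^2 + z + 30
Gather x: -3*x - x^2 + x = -x^2 - 2*x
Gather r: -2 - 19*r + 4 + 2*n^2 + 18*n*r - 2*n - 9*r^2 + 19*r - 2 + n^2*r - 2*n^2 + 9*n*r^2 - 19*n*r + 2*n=r^2*(9*n - 9) + r*(n^2 - n)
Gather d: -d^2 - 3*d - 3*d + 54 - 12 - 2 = -d^2 - 6*d + 40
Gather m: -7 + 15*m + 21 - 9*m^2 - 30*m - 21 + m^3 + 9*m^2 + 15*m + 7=m^3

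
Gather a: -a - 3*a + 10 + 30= 40 - 4*a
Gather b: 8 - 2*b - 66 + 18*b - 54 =16*b - 112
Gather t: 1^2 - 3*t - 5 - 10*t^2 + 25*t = -10*t^2 + 22*t - 4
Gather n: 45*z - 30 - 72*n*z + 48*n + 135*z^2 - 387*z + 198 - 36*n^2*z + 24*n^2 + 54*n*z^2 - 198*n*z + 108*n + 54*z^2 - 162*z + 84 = n^2*(24 - 36*z) + n*(54*z^2 - 270*z + 156) + 189*z^2 - 504*z + 252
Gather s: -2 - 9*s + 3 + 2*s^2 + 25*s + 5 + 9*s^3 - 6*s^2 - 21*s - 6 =9*s^3 - 4*s^2 - 5*s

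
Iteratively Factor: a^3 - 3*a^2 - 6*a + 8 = (a - 4)*(a^2 + a - 2) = (a - 4)*(a - 1)*(a + 2)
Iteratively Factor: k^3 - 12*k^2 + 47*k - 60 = (k - 4)*(k^2 - 8*k + 15) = (k - 4)*(k - 3)*(k - 5)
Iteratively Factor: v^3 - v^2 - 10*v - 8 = (v - 4)*(v^2 + 3*v + 2) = (v - 4)*(v + 1)*(v + 2)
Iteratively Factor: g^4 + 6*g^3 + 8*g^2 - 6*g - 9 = (g + 3)*(g^3 + 3*g^2 - g - 3) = (g - 1)*(g + 3)*(g^2 + 4*g + 3) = (g - 1)*(g + 3)^2*(g + 1)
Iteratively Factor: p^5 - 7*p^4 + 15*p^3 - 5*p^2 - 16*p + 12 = (p - 2)*(p^4 - 5*p^3 + 5*p^2 + 5*p - 6) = (p - 2)*(p + 1)*(p^3 - 6*p^2 + 11*p - 6) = (p - 3)*(p - 2)*(p + 1)*(p^2 - 3*p + 2) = (p - 3)*(p - 2)*(p - 1)*(p + 1)*(p - 2)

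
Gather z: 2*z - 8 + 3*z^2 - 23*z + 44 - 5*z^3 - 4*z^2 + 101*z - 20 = -5*z^3 - z^2 + 80*z + 16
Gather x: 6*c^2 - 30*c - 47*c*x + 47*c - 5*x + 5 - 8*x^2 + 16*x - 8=6*c^2 + 17*c - 8*x^2 + x*(11 - 47*c) - 3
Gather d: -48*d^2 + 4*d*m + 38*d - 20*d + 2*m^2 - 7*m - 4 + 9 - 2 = -48*d^2 + d*(4*m + 18) + 2*m^2 - 7*m + 3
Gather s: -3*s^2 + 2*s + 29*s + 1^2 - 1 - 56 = -3*s^2 + 31*s - 56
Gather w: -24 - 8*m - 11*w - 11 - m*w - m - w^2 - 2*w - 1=-9*m - w^2 + w*(-m - 13) - 36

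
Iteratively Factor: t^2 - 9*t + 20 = (t - 4)*(t - 5)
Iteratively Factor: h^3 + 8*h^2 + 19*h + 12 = (h + 1)*(h^2 + 7*h + 12) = (h + 1)*(h + 4)*(h + 3)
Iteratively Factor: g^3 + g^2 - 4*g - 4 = (g + 2)*(g^2 - g - 2) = (g + 1)*(g + 2)*(g - 2)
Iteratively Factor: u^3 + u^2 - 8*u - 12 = (u + 2)*(u^2 - u - 6) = (u + 2)^2*(u - 3)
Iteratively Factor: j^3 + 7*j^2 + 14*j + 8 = (j + 4)*(j^2 + 3*j + 2) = (j + 1)*(j + 4)*(j + 2)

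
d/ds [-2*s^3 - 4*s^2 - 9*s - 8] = -6*s^2 - 8*s - 9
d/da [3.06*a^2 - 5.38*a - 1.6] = 6.12*a - 5.38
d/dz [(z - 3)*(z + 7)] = 2*z + 4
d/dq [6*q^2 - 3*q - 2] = 12*q - 3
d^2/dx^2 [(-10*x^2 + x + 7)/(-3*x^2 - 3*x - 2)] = 2*(-99*x^3 - 369*x^2 - 171*x + 25)/(27*x^6 + 81*x^5 + 135*x^4 + 135*x^3 + 90*x^2 + 36*x + 8)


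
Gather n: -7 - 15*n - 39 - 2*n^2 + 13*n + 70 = -2*n^2 - 2*n + 24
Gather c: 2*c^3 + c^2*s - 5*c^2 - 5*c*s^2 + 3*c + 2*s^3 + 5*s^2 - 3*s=2*c^3 + c^2*(s - 5) + c*(3 - 5*s^2) + 2*s^3 + 5*s^2 - 3*s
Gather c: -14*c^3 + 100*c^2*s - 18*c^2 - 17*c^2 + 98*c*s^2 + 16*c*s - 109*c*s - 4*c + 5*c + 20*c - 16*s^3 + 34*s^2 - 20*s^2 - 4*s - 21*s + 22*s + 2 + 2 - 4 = -14*c^3 + c^2*(100*s - 35) + c*(98*s^2 - 93*s + 21) - 16*s^3 + 14*s^2 - 3*s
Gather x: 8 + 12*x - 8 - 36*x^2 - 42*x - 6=-36*x^2 - 30*x - 6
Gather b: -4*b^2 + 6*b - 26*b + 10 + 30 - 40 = -4*b^2 - 20*b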